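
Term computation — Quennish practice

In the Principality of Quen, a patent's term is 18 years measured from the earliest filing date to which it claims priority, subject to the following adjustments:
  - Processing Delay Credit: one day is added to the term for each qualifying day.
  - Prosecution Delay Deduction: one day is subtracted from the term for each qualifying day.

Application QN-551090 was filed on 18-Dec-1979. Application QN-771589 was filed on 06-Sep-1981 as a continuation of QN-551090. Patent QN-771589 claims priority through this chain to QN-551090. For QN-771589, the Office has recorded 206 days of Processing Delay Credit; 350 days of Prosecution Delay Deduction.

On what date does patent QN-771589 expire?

1997-07-27

Earliest priority filing: 18 December 1979.
Base term: 18 December 1979 + 18 years → 18 December 1997.
Processing Delay Credit: +206 days → 12 July 1998.
Prosecution Delay Deduction: −350 days → 27 July 1997.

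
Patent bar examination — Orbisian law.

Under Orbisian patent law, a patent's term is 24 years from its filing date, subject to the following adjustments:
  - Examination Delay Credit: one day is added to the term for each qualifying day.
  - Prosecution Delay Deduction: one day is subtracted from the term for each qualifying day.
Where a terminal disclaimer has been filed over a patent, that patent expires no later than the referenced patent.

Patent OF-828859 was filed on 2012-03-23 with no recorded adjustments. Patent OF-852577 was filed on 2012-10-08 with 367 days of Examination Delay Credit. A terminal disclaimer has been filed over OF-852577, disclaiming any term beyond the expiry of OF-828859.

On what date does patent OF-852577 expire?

March 23, 2036

Natural term of OF-852577:
  Base: filing + 24 years → 8 October 2036.
  Examination Delay Credit: +367 days → 10 October 2037.
Expiry of referenced patent OF-828859:
  Base: filing + 24 years → 23 March 2036.
Terminal disclaimer: OF-852577 expires on the earlier of 10 October 2037 and 23 March 2036.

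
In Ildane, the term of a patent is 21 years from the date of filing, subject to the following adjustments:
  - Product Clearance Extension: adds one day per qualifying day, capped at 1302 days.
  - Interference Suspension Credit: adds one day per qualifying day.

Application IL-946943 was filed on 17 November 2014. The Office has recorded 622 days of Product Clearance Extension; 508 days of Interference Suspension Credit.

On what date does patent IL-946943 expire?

December 21, 2038

Base term: filing date + 21 years → 17 November 2035.
Product Clearance Extension: 622 days (within the 1302-day cap) → +622 days → 31 July 2037.
Interference Suspension Credit: +508 days → 21 December 2038.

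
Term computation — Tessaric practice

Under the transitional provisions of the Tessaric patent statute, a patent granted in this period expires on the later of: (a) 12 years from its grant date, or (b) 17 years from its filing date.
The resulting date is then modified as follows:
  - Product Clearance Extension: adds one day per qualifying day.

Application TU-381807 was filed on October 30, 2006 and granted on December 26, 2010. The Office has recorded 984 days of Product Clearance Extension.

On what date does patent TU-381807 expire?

(a) grant + 12 years → 26 December 2022.
(b) filing + 17 years → 30 October 2023.
Later of the two: 30 October 2023.
Product Clearance Extension: +984 days → 10 July 2026.

2026-07-10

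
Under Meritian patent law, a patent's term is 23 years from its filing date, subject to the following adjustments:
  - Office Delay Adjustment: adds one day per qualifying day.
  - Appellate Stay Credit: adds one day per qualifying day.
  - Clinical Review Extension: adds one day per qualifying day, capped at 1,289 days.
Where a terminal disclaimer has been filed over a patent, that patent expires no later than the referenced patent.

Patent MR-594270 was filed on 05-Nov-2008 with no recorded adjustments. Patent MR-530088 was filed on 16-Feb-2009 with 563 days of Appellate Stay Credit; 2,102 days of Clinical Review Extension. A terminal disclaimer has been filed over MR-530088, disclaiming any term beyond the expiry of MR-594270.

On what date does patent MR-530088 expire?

2031-11-05

Natural term of MR-530088:
  Base: filing + 23 years → 16 February 2032.
  Appellate Stay Credit: +563 days → 1 September 2033.
  Clinical Review Extension: 2102 days claimed exceeds the 1289-day cap, so +1289 days → 13 March 2037.
Expiry of referenced patent MR-594270:
  Base: filing + 23 years → 5 November 2031.
Terminal disclaimer: MR-530088 expires on the earlier of 13 March 2037 and 5 November 2031.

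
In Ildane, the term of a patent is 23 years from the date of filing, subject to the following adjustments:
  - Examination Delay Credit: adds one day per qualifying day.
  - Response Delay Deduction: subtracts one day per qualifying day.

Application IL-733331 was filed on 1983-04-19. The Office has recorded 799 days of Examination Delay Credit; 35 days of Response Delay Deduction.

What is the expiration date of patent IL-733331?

2008-05-22

Base term: filing date + 23 years → 19 April 2006.
Examination Delay Credit: +799 days → 26 June 2008.
Response Delay Deduction: −35 days → 22 May 2008.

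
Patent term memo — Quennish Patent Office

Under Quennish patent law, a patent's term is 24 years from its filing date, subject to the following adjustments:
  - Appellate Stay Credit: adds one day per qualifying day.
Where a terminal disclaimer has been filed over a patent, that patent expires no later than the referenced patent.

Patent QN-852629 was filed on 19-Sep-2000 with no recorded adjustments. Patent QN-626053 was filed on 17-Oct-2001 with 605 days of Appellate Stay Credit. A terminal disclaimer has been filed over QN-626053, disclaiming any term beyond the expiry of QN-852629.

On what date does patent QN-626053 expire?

September 19, 2024

Natural term of QN-626053:
  Base: filing + 24 years → 17 October 2025.
  Appellate Stay Credit: +605 days → 14 June 2027.
Expiry of referenced patent QN-852629:
  Base: filing + 24 years → 19 September 2024.
Terminal disclaimer: QN-626053 expires on the earlier of 14 June 2027 and 19 September 2024.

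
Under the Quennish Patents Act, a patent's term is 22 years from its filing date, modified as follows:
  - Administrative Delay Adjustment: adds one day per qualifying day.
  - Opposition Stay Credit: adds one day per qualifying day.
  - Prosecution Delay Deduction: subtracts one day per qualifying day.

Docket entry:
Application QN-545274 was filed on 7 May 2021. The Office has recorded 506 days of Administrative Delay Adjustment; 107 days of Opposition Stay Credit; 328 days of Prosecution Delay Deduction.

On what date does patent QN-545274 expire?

Base term: filing date + 22 years → 7 May 2043.
Administrative Delay Adjustment: +506 days → 24 September 2044.
Opposition Stay Credit: +107 days → 9 January 2045.
Prosecution Delay Deduction: −328 days → 16 February 2044.

2044-02-16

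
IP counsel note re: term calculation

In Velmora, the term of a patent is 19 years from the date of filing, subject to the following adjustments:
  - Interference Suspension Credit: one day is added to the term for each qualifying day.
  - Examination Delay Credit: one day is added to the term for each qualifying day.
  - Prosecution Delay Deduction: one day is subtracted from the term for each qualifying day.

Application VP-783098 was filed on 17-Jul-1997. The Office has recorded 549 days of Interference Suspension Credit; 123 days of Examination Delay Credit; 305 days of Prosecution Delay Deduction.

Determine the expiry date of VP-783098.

July 19, 2017

Base term: filing date + 19 years → 17 July 2016.
Interference Suspension Credit: +549 days → 17 January 2018.
Examination Delay Credit: +123 days → 20 May 2018.
Prosecution Delay Deduction: −305 days → 19 July 2017.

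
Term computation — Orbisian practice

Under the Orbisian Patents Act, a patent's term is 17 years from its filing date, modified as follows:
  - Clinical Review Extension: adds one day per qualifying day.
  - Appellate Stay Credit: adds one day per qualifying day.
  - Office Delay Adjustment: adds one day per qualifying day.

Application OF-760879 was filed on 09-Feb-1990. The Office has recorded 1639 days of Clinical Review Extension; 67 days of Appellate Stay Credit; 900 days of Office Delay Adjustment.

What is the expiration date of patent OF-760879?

Base term: filing date + 17 years → 9 February 2007.
Clinical Review Extension: +1639 days → 6 August 2011.
Appellate Stay Credit: +67 days → 12 October 2011.
Office Delay Adjustment: +900 days → 30 March 2014.

2014-03-30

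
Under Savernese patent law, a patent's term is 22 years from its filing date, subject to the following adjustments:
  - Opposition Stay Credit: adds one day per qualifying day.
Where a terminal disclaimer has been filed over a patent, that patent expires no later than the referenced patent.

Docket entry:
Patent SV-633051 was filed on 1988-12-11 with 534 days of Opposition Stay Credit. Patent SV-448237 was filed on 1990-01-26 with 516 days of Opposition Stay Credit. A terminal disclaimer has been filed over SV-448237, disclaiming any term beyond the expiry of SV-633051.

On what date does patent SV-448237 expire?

Natural term of SV-448237:
  Base: filing + 22 years → 26 January 2012.
  Opposition Stay Credit: +516 days → 25 June 2013.
Expiry of referenced patent SV-633051:
  Base: filing + 22 years → 11 December 2010.
  Opposition Stay Credit: +534 days → 28 May 2012.
Terminal disclaimer: SV-448237 expires on the earlier of 25 June 2013 and 28 May 2012.

2012-05-28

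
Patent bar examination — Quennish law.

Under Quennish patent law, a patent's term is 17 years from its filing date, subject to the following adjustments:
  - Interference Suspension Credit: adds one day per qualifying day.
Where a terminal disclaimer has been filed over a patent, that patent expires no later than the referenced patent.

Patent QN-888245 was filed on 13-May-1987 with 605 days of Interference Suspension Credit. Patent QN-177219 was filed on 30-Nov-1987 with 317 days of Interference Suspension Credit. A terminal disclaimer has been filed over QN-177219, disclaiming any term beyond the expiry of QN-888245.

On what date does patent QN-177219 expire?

October 13, 2005

Natural term of QN-177219:
  Base: filing + 17 years → 30 November 2004.
  Interference Suspension Credit: +317 days → 13 October 2005.
Expiry of referenced patent QN-888245:
  Base: filing + 17 years → 13 May 2004.
  Interference Suspension Credit: +605 days → 8 January 2006.
Terminal disclaimer: QN-177219 expires on the earlier of 13 October 2005 and 8 January 2006.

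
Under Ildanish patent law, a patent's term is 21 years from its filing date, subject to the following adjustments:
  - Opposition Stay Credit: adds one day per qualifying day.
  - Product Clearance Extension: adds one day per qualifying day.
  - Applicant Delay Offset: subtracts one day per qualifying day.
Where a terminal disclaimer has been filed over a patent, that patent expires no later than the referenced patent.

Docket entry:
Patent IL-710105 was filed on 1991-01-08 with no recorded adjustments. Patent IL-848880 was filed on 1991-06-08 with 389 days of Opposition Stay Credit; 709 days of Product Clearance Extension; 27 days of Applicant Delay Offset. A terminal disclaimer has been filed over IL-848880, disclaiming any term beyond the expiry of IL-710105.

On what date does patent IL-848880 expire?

2012-01-08

Natural term of IL-848880:
  Base: filing + 21 years → 8 June 2012.
  Opposition Stay Credit: +389 days → 2 July 2013.
  Product Clearance Extension: +709 days → 11 June 2015.
  Applicant Delay Offset: −27 days → 15 May 2015.
Expiry of referenced patent IL-710105:
  Base: filing + 21 years → 8 January 2012.
Terminal disclaimer: IL-848880 expires on the earlier of 15 May 2015 and 8 January 2012.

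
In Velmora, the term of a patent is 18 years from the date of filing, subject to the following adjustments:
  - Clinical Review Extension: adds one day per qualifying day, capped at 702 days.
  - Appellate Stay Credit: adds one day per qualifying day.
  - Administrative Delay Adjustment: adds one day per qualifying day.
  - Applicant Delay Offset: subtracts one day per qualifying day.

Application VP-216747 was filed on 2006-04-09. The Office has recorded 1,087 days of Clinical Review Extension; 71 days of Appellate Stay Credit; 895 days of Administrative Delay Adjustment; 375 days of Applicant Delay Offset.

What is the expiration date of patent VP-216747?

October 24, 2027

Base term: filing date + 18 years → 9 April 2024.
Clinical Review Extension: 1087 days claimed exceeds the 702-day cap, so +702 days → 12 March 2026.
Appellate Stay Credit: +71 days → 22 May 2026.
Administrative Delay Adjustment: +895 days → 2 November 2028.
Applicant Delay Offset: −375 days → 24 October 2027.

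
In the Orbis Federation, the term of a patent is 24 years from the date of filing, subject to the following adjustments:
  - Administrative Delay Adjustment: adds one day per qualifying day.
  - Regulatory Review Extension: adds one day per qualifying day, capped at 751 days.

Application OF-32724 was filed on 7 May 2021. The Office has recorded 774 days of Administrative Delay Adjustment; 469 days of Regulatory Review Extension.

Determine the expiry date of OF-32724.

Base term: filing date + 24 years → 7 May 2045.
Administrative Delay Adjustment: +774 days → 20 June 2047.
Regulatory Review Extension: 469 days (within the 751-day cap) → +469 days → 1 October 2048.

2048-10-01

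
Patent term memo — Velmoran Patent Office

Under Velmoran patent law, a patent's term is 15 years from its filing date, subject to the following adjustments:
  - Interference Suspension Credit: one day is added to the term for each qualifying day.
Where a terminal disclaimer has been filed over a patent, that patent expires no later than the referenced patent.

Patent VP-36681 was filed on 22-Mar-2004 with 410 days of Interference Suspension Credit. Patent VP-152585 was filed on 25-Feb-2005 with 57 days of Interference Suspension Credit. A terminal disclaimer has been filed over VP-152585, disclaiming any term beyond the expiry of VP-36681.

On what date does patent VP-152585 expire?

Natural term of VP-152585:
  Base: filing + 15 years → 25 February 2020.
  Interference Suspension Credit: +57 days → 22 April 2020.
Expiry of referenced patent VP-36681:
  Base: filing + 15 years → 22 March 2019.
  Interference Suspension Credit: +410 days → 5 May 2020.
Terminal disclaimer: VP-152585 expires on the earlier of 22 April 2020 and 5 May 2020.

April 22, 2020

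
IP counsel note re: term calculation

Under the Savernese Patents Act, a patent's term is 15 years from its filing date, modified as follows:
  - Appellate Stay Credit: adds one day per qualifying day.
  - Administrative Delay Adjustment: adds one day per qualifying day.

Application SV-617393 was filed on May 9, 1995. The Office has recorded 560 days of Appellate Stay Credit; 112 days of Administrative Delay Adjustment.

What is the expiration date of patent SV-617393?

Base term: filing date + 15 years → 9 May 2010.
Appellate Stay Credit: +560 days → 20 November 2011.
Administrative Delay Adjustment: +112 days → 11 March 2012.

2012-03-11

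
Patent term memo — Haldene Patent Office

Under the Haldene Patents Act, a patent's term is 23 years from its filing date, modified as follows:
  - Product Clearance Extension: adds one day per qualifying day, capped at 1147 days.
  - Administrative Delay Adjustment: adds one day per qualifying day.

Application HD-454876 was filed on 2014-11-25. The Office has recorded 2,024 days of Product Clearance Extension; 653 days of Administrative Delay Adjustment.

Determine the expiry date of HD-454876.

2042-10-30

Base term: filing date + 23 years → 25 November 2037.
Product Clearance Extension: 2024 days claimed exceeds the 1147-day cap, so +1147 days → 15 January 2041.
Administrative Delay Adjustment: +653 days → 30 October 2042.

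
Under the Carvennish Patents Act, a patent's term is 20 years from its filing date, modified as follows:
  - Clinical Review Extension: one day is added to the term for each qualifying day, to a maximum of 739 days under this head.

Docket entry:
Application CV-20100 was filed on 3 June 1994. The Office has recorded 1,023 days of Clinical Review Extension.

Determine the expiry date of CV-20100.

Base term: filing date + 20 years → 3 June 2014.
Clinical Review Extension: 1023 days claimed exceeds the 739-day cap, so +739 days → 11 June 2016.

June 11, 2016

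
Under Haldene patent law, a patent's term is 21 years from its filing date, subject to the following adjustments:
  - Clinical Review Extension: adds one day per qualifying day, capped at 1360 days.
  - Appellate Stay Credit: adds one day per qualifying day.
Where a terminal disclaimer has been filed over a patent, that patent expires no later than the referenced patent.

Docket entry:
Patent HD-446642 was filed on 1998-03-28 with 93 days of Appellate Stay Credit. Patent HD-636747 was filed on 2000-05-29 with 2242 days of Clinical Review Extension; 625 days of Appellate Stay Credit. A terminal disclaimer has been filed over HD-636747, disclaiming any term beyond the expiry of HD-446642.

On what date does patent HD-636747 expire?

2019-06-29

Natural term of HD-636747:
  Base: filing + 21 years → 29 May 2021.
  Clinical Review Extension: 2242 days claimed exceeds the 1360-day cap, so +1360 days → 17 February 2025.
  Appellate Stay Credit: +625 days → 4 November 2026.
Expiry of referenced patent HD-446642:
  Base: filing + 21 years → 28 March 2019.
  Appellate Stay Credit: +93 days → 29 June 2019.
Terminal disclaimer: HD-636747 expires on the earlier of 4 November 2026 and 29 June 2019.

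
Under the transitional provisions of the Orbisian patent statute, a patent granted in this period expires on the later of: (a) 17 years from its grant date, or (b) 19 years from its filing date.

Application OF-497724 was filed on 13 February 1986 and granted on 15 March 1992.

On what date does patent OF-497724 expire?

2009-03-15

(a) grant + 17 years → 15 March 2009.
(b) filing + 19 years → 13 February 2005.
Later of the two: 15 March 2009.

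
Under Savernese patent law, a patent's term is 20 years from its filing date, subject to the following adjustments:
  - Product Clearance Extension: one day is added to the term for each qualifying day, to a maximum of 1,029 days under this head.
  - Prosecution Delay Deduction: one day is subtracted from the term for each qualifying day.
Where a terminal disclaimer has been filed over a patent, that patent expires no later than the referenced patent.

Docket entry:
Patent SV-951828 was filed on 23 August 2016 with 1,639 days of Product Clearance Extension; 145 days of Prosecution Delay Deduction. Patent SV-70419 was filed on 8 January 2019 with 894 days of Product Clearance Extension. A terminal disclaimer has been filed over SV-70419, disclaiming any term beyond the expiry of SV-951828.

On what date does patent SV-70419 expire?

Natural term of SV-70419:
  Base: filing + 20 years → 8 January 2039.
  Product Clearance Extension: 894 days (within the 1029-day cap) → +894 days → 20 June 2041.
Expiry of referenced patent SV-951828:
  Base: filing + 20 years → 23 August 2036.
  Product Clearance Extension: 1639 days claimed exceeds the 1029-day cap, so +1029 days → 18 June 2039.
  Prosecution Delay Deduction: −145 days → 24 January 2039.
Terminal disclaimer: SV-70419 expires on the earlier of 20 June 2041 and 24 January 2039.

2039-01-24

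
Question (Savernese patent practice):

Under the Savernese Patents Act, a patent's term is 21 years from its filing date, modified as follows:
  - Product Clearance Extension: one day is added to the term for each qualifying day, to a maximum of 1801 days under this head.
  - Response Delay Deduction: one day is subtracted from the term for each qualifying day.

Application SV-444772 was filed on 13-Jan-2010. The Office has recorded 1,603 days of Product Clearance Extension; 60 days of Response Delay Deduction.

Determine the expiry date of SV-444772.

Base term: filing date + 21 years → 13 January 2031.
Product Clearance Extension: 1603 days (within the 1801-day cap) → +1603 days → 4 June 2035.
Response Delay Deduction: −60 days → 5 April 2035.

2035-04-05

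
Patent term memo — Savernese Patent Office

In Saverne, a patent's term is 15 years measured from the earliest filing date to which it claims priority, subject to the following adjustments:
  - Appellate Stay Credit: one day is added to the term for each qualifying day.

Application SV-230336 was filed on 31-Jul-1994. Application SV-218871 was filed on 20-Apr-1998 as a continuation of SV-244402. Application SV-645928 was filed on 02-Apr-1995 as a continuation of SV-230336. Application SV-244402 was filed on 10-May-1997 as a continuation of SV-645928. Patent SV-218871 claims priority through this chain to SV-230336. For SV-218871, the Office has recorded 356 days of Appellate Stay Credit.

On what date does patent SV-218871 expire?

Earliest priority filing: 31 July 1994.
Base term: 31 July 1994 + 15 years → 31 July 2009.
Appellate Stay Credit: +356 days → 22 July 2010.

July 22, 2010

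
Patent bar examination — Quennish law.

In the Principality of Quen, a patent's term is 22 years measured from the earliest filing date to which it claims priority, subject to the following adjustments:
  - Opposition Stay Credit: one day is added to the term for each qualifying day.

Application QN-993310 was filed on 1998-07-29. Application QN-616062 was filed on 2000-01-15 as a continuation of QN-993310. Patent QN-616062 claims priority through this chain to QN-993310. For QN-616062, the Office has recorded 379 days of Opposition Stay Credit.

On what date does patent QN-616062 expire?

2021-08-12

Earliest priority filing: 29 July 1998.
Base term: 29 July 1998 + 22 years → 29 July 2020.
Opposition Stay Credit: +379 days → 12 August 2021.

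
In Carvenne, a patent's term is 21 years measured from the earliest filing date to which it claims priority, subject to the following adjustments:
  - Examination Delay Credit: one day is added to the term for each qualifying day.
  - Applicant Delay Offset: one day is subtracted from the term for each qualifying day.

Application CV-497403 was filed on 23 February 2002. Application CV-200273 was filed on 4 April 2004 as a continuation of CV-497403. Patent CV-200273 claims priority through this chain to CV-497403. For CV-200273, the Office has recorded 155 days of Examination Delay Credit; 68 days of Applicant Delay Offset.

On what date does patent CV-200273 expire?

Earliest priority filing: 23 February 2002.
Base term: 23 February 2002 + 21 years → 23 February 2023.
Examination Delay Credit: +155 days → 28 July 2023.
Applicant Delay Offset: −68 days → 21 May 2023.

2023-05-21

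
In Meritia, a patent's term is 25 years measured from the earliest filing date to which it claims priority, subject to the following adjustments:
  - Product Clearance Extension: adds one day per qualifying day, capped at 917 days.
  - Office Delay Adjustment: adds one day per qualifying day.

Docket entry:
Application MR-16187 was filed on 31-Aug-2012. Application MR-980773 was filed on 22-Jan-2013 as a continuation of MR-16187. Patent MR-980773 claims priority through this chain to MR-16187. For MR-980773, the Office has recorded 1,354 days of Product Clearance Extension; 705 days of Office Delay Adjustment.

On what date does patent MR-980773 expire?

February 8, 2042

Earliest priority filing: 31 August 2012.
Base term: 31 August 2012 + 25 years → 31 August 2037.
Product Clearance Extension: 1354 days claimed exceeds the 917-day cap, so +917 days → 5 March 2040.
Office Delay Adjustment: +705 days → 8 February 2042.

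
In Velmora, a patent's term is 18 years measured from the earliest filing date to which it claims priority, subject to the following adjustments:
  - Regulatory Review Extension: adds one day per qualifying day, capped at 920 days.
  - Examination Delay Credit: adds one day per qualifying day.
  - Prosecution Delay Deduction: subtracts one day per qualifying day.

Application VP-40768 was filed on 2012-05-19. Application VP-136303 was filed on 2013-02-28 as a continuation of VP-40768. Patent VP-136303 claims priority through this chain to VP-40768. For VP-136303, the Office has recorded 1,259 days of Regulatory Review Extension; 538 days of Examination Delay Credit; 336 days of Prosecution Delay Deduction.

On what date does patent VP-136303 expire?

Earliest priority filing: 19 May 2012.
Base term: 19 May 2012 + 18 years → 19 May 2030.
Regulatory Review Extension: 1259 days claimed exceeds the 920-day cap, so +920 days → 24 November 2032.
Examination Delay Credit: +538 days → 16 May 2034.
Prosecution Delay Deduction: −336 days → 14 June 2033.

June 14, 2033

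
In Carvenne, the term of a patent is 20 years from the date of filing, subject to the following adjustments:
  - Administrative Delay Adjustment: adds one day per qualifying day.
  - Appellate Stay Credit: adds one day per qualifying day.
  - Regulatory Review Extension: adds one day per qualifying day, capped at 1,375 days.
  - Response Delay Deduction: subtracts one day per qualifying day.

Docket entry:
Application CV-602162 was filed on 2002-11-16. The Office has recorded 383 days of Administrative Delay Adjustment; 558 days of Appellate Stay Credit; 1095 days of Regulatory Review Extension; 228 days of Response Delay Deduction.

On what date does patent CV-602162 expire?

Base term: filing date + 20 years → 16 November 2022.
Administrative Delay Adjustment: +383 days → 4 December 2023.
Appellate Stay Credit: +558 days → 14 June 2025.
Regulatory Review Extension: 1095 days (within the 1375-day cap) → +1095 days → 13 June 2028.
Response Delay Deduction: −228 days → 29 October 2027.

October 29, 2027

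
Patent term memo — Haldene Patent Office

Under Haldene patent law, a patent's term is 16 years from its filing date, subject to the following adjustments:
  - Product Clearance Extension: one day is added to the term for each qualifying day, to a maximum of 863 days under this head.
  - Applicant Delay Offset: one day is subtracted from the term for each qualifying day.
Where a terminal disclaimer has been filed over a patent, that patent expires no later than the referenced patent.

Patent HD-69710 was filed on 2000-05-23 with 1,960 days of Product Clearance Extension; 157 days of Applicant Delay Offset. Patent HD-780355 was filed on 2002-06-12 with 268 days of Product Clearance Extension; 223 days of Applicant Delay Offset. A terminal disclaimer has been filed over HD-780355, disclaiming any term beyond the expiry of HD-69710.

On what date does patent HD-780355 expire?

Natural term of HD-780355:
  Base: filing + 16 years → 12 June 2018.
  Product Clearance Extension: 268 days (within the 863-day cap) → +268 days → 7 March 2019.
  Applicant Delay Offset: −223 days → 27 July 2018.
Expiry of referenced patent HD-69710:
  Base: filing + 16 years → 23 May 2016.
  Product Clearance Extension: 1960 days claimed exceeds the 863-day cap, so +863 days → 3 October 2018.
  Applicant Delay Offset: −157 days → 29 April 2018.
Terminal disclaimer: HD-780355 expires on the earlier of 27 July 2018 and 29 April 2018.

2018-04-29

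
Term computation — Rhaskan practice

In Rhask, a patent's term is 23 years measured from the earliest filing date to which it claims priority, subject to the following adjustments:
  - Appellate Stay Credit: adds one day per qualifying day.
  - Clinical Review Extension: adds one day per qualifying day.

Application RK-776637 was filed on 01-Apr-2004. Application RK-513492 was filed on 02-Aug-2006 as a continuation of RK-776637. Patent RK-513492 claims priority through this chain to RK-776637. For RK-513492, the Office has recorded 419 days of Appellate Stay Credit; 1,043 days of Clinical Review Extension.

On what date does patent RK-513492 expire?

2031-04-02

Earliest priority filing: 1 April 2004.
Base term: 1 April 2004 + 23 years → 1 April 2027.
Appellate Stay Credit: +419 days → 24 May 2028.
Clinical Review Extension: +1043 days → 2 April 2031.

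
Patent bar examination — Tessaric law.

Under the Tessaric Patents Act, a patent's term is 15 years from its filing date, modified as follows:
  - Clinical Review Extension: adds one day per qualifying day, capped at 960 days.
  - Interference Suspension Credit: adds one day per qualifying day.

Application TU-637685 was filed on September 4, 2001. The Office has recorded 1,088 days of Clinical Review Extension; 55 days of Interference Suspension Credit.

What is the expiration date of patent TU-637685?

2019-06-16

Base term: filing date + 15 years → 4 September 2016.
Clinical Review Extension: 1088 days claimed exceeds the 960-day cap, so +960 days → 22 April 2019.
Interference Suspension Credit: +55 days → 16 June 2019.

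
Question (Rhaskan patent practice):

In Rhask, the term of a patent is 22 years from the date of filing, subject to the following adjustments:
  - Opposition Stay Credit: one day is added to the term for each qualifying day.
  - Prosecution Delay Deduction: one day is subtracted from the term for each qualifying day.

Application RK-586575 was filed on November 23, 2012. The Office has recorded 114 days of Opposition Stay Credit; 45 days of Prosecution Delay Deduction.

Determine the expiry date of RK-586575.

2035-01-31

Base term: filing date + 22 years → 23 November 2034.
Opposition Stay Credit: +114 days → 17 March 2035.
Prosecution Delay Deduction: −45 days → 31 January 2035.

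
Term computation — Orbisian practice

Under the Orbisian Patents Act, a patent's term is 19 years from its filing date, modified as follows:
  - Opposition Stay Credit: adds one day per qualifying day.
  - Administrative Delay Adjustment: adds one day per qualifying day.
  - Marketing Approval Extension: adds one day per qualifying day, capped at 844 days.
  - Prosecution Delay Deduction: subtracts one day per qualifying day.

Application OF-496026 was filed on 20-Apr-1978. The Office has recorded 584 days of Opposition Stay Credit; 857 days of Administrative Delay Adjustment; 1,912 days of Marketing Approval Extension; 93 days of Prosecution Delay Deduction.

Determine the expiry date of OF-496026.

2003-04-21

Base term: filing date + 19 years → 20 April 1997.
Opposition Stay Credit: +584 days → 25 November 1998.
Administrative Delay Adjustment: +857 days → 31 March 2001.
Marketing Approval Extension: 1912 days claimed exceeds the 844-day cap, so +844 days → 23 July 2003.
Prosecution Delay Deduction: −93 days → 21 April 2003.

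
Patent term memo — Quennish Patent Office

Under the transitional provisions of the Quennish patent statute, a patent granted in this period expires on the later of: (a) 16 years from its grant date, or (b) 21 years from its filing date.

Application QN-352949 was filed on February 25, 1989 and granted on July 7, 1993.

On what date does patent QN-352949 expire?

February 25, 2010

(a) grant + 16 years → 7 July 2009.
(b) filing + 21 years → 25 February 2010.
Later of the two: 25 February 2010.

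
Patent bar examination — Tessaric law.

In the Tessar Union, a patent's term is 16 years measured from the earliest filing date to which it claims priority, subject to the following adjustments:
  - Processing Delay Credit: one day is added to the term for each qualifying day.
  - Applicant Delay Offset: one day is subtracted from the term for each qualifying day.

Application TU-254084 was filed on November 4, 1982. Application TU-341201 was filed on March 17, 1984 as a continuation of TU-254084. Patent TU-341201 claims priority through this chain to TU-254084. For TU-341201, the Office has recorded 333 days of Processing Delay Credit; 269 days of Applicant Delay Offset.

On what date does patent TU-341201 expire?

Earliest priority filing: 4 November 1982.
Base term: 4 November 1982 + 16 years → 4 November 1998.
Processing Delay Credit: +333 days → 3 October 1999.
Applicant Delay Offset: −269 days → 7 January 1999.

January 7, 1999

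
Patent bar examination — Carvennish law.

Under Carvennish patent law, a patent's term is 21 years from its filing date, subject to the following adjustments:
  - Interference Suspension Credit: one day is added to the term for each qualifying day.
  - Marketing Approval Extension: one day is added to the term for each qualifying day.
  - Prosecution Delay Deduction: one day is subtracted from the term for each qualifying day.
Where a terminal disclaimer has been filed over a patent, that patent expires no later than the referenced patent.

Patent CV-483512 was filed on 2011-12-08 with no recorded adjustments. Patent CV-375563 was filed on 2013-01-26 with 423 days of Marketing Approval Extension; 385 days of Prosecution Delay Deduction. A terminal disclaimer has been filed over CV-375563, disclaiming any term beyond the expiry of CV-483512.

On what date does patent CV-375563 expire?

2032-12-08

Natural term of CV-375563:
  Base: filing + 21 years → 26 January 2034.
  Marketing Approval Extension: +423 days → 25 March 2035.
  Prosecution Delay Deduction: −385 days → 5 March 2034.
Expiry of referenced patent CV-483512:
  Base: filing + 21 years → 8 December 2032.
Terminal disclaimer: CV-375563 expires on the earlier of 5 March 2034 and 8 December 2032.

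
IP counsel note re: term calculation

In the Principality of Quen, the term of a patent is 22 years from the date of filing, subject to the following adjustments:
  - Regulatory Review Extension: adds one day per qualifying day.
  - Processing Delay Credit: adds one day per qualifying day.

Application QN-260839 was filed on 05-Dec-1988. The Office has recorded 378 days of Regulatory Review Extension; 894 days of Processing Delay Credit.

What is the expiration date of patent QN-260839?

2014-05-30

Base term: filing date + 22 years → 5 December 2010.
Regulatory Review Extension: +378 days → 18 December 2011.
Processing Delay Credit: +894 days → 30 May 2014.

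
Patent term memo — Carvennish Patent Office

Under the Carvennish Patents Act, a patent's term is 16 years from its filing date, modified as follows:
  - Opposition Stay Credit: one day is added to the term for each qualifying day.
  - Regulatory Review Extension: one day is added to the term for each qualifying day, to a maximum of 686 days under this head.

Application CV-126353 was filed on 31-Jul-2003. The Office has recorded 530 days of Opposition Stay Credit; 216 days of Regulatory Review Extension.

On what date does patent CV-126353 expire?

August 15, 2021

Base term: filing date + 16 years → 31 July 2019.
Opposition Stay Credit: +530 days → 11 January 2021.
Regulatory Review Extension: 216 days (within the 686-day cap) → +216 days → 15 August 2021.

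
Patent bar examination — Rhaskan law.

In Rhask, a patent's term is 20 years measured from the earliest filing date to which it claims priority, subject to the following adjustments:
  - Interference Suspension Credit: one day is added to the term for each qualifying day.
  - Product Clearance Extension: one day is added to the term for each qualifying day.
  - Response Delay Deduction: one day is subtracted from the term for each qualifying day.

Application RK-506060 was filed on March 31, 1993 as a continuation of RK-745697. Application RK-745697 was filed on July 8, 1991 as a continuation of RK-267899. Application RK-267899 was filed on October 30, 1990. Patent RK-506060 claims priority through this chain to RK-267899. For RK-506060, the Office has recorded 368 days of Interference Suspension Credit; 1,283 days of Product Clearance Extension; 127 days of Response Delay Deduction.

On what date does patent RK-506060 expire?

January 1, 2015

Earliest priority filing: 30 October 1990.
Base term: 30 October 1990 + 20 years → 30 October 2010.
Interference Suspension Credit: +368 days → 2 November 2011.
Product Clearance Extension: +1283 days → 8 May 2015.
Response Delay Deduction: −127 days → 1 January 2015.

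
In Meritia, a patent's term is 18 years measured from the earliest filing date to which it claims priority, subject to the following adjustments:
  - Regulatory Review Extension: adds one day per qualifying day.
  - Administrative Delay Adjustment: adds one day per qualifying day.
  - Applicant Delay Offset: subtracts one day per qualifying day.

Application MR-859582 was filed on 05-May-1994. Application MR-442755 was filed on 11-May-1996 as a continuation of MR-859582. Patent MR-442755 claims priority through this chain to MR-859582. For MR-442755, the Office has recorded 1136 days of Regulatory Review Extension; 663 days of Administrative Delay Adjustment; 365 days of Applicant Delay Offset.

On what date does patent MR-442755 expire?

Earliest priority filing: 5 May 1994.
Base term: 5 May 1994 + 18 years → 5 May 2012.
Regulatory Review Extension: +1136 days → 15 June 2015.
Administrative Delay Adjustment: +663 days → 8 April 2017.
Applicant Delay Offset: −365 days → 8 April 2016.

2016-04-08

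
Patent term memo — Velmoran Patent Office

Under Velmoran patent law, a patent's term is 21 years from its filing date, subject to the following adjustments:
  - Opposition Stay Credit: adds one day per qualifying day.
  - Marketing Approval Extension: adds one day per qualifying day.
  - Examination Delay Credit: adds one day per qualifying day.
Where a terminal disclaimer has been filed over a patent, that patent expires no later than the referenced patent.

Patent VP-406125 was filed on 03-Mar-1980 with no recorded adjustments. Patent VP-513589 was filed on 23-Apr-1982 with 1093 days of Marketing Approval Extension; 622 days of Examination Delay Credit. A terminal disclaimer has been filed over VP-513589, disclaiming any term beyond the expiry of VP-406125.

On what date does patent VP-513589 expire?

Natural term of VP-513589:
  Base: filing + 21 years → 23 April 2003.
  Marketing Approval Extension: +1093 days → 20 April 2006.
  Examination Delay Credit: +622 days → 2 January 2008.
Expiry of referenced patent VP-406125:
  Base: filing + 21 years → 3 March 2001.
Terminal disclaimer: VP-513589 expires on the earlier of 2 January 2008 and 3 March 2001.

2001-03-03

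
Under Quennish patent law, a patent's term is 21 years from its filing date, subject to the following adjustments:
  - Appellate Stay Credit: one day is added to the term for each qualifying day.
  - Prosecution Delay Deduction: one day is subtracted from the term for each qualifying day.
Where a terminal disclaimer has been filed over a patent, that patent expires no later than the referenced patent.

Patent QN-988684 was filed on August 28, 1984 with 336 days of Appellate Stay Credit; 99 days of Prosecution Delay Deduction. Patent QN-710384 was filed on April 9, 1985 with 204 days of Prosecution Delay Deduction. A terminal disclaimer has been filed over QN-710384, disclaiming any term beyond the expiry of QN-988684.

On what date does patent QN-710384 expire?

Natural term of QN-710384:
  Base: filing + 21 years → 9 April 2006.
  Prosecution Delay Deduction: −204 days → 17 September 2005.
Expiry of referenced patent QN-988684:
  Base: filing + 21 years → 28 August 2005.
  Appellate Stay Credit: +336 days → 30 July 2006.
  Prosecution Delay Deduction: −99 days → 22 April 2006.
Terminal disclaimer: QN-710384 expires on the earlier of 17 September 2005 and 22 April 2006.

September 17, 2005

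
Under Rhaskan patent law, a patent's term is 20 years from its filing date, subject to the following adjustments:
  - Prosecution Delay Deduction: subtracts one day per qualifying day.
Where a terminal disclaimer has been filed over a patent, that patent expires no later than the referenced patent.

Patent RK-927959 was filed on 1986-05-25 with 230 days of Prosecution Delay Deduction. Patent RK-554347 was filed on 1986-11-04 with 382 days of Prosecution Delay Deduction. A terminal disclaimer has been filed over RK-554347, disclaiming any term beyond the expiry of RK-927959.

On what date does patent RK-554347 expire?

2005-10-07

Natural term of RK-554347:
  Base: filing + 20 years → 4 November 2006.
  Prosecution Delay Deduction: −382 days → 18 October 2005.
Expiry of referenced patent RK-927959:
  Base: filing + 20 years → 25 May 2006.
  Prosecution Delay Deduction: −230 days → 7 October 2005.
Terminal disclaimer: RK-554347 expires on the earlier of 18 October 2005 and 7 October 2005.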